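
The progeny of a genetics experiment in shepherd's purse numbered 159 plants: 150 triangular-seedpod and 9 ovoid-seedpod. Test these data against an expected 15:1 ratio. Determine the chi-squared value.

0.094

Expected counts for N = 159 under a 15:1 ratio (total parts = 16):
  triangular-seedpod: 159 × 15/16 = 149.0625
  ovoid-seedpod: 159 × 1/16 = 9.9375
χ² = Σ (O − E)² / E
  triangular-seedpod: (150 − 149.0625)² / 149.0625 = 0.0059
  ovoid-seedpod: (9 − 9.9375)² / 9.9375 = 0.0884
χ² = 0.0059 + 0.0884 = 0.0943 ≈ 0.094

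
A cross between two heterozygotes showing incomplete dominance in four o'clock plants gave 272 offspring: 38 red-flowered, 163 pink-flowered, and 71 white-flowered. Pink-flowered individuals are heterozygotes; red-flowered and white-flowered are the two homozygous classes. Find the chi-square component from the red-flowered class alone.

13.235

With incomplete dominance, a heterozygote × heterozygote cross gives a 1:2:1 phenotypic ratio.
Expected counts for N = 272 under a 1:2:1 ratio (total parts = 4):
  red-flowered: 272 × 1/4 = 68
  pink-flowered: 272 × 2/4 = 136
  white-flowered: 272 × 1/4 = 68
Contribution of red-flowered: (38 − 68)² / 68 = 13.2353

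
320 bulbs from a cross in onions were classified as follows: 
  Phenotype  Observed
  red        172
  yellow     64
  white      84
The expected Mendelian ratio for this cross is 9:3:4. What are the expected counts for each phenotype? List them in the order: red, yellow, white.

Total ratio parts = 16. Expected numbers out of 320:
  red: 320 × 9/16 = 180
  yellow: 320 × 3/16 = 60
  white: 320 × 4/16 = 80

180, 60, 80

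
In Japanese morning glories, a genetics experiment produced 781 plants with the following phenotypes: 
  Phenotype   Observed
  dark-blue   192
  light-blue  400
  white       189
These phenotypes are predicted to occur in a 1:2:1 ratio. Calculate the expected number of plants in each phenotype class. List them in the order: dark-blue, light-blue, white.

Expected counts for N = 781 under a 1:2:1 ratio (total parts = 4):
  dark-blue: 781 × 1/4 = 195.25
  light-blue: 781 × 2/4 = 390.5
  white: 781 × 1/4 = 195.25

195.25, 390.5, 195.25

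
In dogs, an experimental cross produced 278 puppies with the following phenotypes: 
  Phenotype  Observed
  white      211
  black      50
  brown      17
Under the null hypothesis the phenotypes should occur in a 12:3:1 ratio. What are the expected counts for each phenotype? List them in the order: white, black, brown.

208.5, 52.125, 17.375

Total ratio parts = 16. Expected numbers out of 278:
  white: 278 × 12/16 = 208.5
  black: 278 × 3/16 = 52.125
  brown: 278 × 1/16 = 17.375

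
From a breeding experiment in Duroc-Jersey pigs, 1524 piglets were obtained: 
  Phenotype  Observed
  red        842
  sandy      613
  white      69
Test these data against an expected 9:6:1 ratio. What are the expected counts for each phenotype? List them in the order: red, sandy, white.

857.25, 571.5, 95.25

Under the 9:6:1 hypothesis (Σ ratio = 16, N = 1524):
  red: 1524 × 9/16 = 857.25
  sandy: 1524 × 6/16 = 571.5
  white: 1524 × 1/16 = 95.25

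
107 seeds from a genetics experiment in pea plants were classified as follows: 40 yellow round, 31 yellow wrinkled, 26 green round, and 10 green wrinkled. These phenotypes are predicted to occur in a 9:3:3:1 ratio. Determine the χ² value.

16.132

The 9:3:3:1 ratio has 16 parts, so with N = 107 the expected counts are:
  yellow round: 107 × 9/16 = 60.1875
  yellow wrinkled: 107 × 3/16 = 20.0625
  green round: 107 × 3/16 = 20.0625
  green wrinkled: 107 × 1/16 = 6.6875
χ² = Σ (O − E)² / E
  yellow round: (40 − 60.1875)² / 60.1875 = 6.7711
  yellow wrinkled: (31 − 20.0625)² / 20.0625 = 5.9628
  green round: (26 − 20.0625)² / 20.0625 = 1.7572
  green wrinkled: (10 − 6.6875)² / 6.6875 = 1.6408
χ² = 6.7711 + 5.9628 + 1.7572 + 1.6408 = 16.1319 ≈ 16.132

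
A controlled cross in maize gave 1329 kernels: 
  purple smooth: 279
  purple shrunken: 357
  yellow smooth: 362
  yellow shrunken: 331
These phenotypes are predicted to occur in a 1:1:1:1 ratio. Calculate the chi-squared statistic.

13.047

The 1:1:1:1 ratio has 4 parts, so with N = 1329 the expected counts are:
  purple smooth: 1329 × 1/4 = 332.25
  purple shrunken: 1329 × 1/4 = 332.25
  yellow smooth: 1329 × 1/4 = 332.25
  yellow shrunken: 1329 × 1/4 = 332.25
χ² = Σ (O − E)² / E
  purple smooth: (279 − 332.25)² / 332.25 = 8.5344
  purple shrunken: (357 − 332.25)² / 332.25 = 1.8437
  yellow smooth: (362 − 332.25)² / 332.25 = 2.6638
  yellow shrunken: (331 − 332.25)² / 332.25 = 0.0047
χ² = 8.5344 + 1.8437 + 2.6638 + 0.0047 = 13.0466 ≈ 13.047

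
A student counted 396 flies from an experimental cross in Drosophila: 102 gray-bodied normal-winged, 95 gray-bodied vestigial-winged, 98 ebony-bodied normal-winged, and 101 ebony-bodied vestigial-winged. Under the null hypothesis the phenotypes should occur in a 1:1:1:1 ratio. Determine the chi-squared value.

0.303

Expected counts for N = 396 under a 1:1:1:1 ratio (total parts = 4):
  gray-bodied normal-winged: 396 × 1/4 = 99
  gray-bodied vestigial-winged: 396 × 1/4 = 99
  ebony-bodied normal-winged: 396 × 1/4 = 99
  ebony-bodied vestigial-winged: 396 × 1/4 = 99
χ² = Σ (O − E)² / E
  gray-bodied normal-winged: (102 − 99)² / 99 = 0.0909
  gray-bodied vestigial-winged: (95 − 99)² / 99 = 0.1616
  ebony-bodied normal-winged: (98 − 99)² / 99 = 0.0101
  ebony-bodied vestigial-winged: (101 − 99)² / 99 = 0.0404
χ² = 0.0909 + 0.1616 + 0.0101 + 0.0404 = 0.303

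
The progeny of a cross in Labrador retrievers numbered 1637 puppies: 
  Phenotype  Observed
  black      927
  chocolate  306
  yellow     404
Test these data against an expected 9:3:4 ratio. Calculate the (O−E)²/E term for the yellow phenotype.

0.067

Under the 9:3:4 hypothesis (Σ ratio = 16, N = 1637):
  black: 1637 × 9/16 = 920.8125
  chocolate: 1637 × 3/16 = 306.9375
  yellow: 1637 × 4/16 = 409.25
Contribution of yellow: (404 − 409.25)² / 409.25 = 0.0673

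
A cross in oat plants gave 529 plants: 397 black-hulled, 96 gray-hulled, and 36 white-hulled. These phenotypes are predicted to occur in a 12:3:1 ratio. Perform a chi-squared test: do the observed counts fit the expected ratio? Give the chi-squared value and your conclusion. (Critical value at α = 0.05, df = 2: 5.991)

0.364; consistent

Under the 12:3:1 hypothesis (Σ ratio = 16, N = 529):
  black-hulled: 529 × 12/16 = 396.75
  gray-hulled: 529 × 3/16 = 99.1875
  white-hulled: 529 × 1/16 = 33.0625
χ² = Σ (O − E)² / E
  black-hulled: (397 − 396.75)² / 396.75 = 0.0002
  gray-hulled: (96 − 99.1875)² / 99.1875 = 0.1024
  white-hulled: (36 − 33.0625)² / 33.0625 = 0.2610
χ² = 0.0002 + 0.1024 + 0.2610 = 0.3636 ≈ 0.364
Degrees of freedom = 3 − 1 = 2; critical value at α = 0.05 is 5.991.
Since 0.364 < 5.991, we fail to reject the null hypothesis — the data are consistent with the 12:3:1 ratio.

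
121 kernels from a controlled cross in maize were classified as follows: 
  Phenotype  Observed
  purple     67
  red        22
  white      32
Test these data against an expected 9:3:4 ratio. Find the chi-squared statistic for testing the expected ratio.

0.139

Total ratio parts = 16. Expected numbers out of 121:
  purple: 121 × 9/16 = 68.0625
  red: 121 × 3/16 = 22.6875
  white: 121 × 4/16 = 30.25
χ² = Σ (O − E)² / E
  purple: (67 − 68.0625)² / 68.0625 = 0.0166
  red: (22 − 22.6875)² / 22.6875 = 0.0208
  white: (32 − 30.25)² / 30.25 = 0.1012
χ² = 0.0166 + 0.0208 + 0.1012 = 0.1386 ≈ 0.139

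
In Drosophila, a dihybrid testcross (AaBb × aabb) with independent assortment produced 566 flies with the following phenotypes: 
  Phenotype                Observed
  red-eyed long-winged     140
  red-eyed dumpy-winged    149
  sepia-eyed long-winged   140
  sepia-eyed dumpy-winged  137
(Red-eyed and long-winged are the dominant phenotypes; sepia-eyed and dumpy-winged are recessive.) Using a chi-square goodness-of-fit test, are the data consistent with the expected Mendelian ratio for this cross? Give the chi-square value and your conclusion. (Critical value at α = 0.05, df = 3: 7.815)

0.572; consistent

A dihybrid testcross with independent assortment gives a 1:1:1:1 ratio.
Total ratio parts = 4. Expected numbers out of 566:
  red-eyed long-winged: 566 × 1/4 = 141.5
  red-eyed dumpy-winged: 566 × 1/4 = 141.5
  sepia-eyed long-winged: 566 × 1/4 = 141.5
  sepia-eyed dumpy-winged: 566 × 1/4 = 141.5
χ² = Σ (O − E)² / E
  red-eyed long-winged: (140 − 141.5)² / 141.5 = 0.0159
  red-eyed dumpy-winged: (149 − 141.5)² / 141.5 = 0.3975
  sepia-eyed long-winged: (140 − 141.5)² / 141.5 = 0.0159
  sepia-eyed dumpy-winged: (137 − 141.5)² / 141.5 = 0.1431
χ² = 0.0159 + 0.3975 + 0.0159 + 0.1431 = 0.5724 ≈ 0.572
Degrees of freedom = 4 − 1 = 3; critical value at α = 0.05 is 7.815.
Since 0.572 < 7.815, we fail to reject the null hypothesis — the data are consistent with the 1:1:1:1 ratio.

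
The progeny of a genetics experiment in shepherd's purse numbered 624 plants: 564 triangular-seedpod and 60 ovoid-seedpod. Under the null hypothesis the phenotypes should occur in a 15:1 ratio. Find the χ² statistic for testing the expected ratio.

Total ratio parts = 16. Expected numbers out of 624:
  triangular-seedpod: 624 × 15/16 = 585
  ovoid-seedpod: 624 × 1/16 = 39
χ² = Σ (O − E)² / E
  triangular-seedpod: (564 − 585)² / 585 = 0.7538
  ovoid-seedpod: (60 − 39)² / 39 = 11.3077
χ² = 0.7538 + 11.3077 = 12.0615 ≈ 12.062

12.062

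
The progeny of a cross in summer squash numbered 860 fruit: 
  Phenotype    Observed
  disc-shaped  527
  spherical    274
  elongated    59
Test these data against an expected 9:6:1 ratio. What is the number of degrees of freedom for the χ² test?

2

A goodness-of-fit test with 3 phenotype classes has df = 3 − 1 = 2.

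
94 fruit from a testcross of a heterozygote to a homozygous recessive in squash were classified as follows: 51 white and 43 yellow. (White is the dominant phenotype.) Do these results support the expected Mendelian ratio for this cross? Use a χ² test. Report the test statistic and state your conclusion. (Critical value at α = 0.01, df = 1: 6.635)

0.681; consistent

A testcross of a heterozygote (Aa × aa) gives a 1:1 phenotypic ratio.
Expected counts for N = 94 under a 1:1 ratio (total parts = 2):
  white: 94 × 1/2 = 47
  yellow: 94 × 1/2 = 47
χ² = Σ (O − E)² / E
  white: (51 − 47)² / 47 = 0.3404
  yellow: (43 − 47)² / 47 = 0.3404
χ² = 0.3404 + 0.3404 = 0.6808 ≈ 0.681
Degrees of freedom = 2 − 1 = 1; critical value at α = 0.01 is 6.635.
Since 0.681 < 6.635, we fail to reject the null hypothesis — the data are consistent with the 1:1 ratio.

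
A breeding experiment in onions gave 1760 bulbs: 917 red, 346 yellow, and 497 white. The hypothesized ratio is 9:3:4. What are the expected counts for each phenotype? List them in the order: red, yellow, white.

Expected counts for N = 1760 under a 9:3:4 ratio (total parts = 16):
  red: 1760 × 9/16 = 990
  yellow: 1760 × 3/16 = 330
  white: 1760 × 4/16 = 440

990, 330, 440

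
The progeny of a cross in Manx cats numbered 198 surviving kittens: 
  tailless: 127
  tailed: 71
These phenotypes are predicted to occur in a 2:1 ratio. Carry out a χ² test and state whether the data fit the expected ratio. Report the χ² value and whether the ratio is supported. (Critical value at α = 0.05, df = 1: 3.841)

0.568; consistent

Expected counts for N = 198 under a 2:1 ratio (total parts = 3):
  tailless: 198 × 2/3 = 132
  tailed: 198 × 1/3 = 66
χ² = Σ (O − E)² / E
  tailless: (127 − 132)² / 132 = 0.1894
  tailed: (71 − 66)² / 66 = 0.3788
χ² = 0.1894 + 0.3788 = 0.5682 ≈ 0.568
Degrees of freedom = 2 − 1 = 1; critical value at α = 0.05 is 3.841.
Since 0.568 < 3.841, we fail to reject the null hypothesis — the data are consistent with the 2:1 ratio.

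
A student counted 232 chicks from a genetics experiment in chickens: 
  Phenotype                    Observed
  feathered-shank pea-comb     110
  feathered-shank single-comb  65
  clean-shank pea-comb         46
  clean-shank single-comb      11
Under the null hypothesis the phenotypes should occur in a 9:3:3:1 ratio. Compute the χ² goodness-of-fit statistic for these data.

Expected counts for N = 232 under a 9:3:3:1 ratio (total parts = 16):
  feathered-shank pea-comb: 232 × 9/16 = 130.5
  feathered-shank single-comb: 232 × 3/16 = 43.5
  clean-shank pea-comb: 232 × 3/16 = 43.5
  clean-shank single-comb: 232 × 1/16 = 14.5
χ² = Σ (O − E)² / E
  feathered-shank pea-comb: (110 − 130.5)² / 130.5 = 3.2203
  feathered-shank single-comb: (65 − 43.5)² / 43.5 = 10.6264
  clean-shank pea-comb: (46 − 43.5)² / 43.5 = 0.1437
  clean-shank single-comb: (11 − 14.5)² / 14.5 = 0.8448
χ² = 3.2203 + 10.6264 + 0.1437 + 0.8448 = 14.8352 ≈ 14.835

14.835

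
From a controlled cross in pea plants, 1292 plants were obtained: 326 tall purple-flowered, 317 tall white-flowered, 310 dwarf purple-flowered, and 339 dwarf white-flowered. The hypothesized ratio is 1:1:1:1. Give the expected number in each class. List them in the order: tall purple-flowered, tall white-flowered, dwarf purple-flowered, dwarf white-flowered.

323, 323, 323, 323

Under the 1:1:1:1 hypothesis (Σ ratio = 4, N = 1292):
  tall purple-flowered: 1292 × 1/4 = 323
  tall white-flowered: 1292 × 1/4 = 323
  dwarf purple-flowered: 1292 × 1/4 = 323
  dwarf white-flowered: 1292 × 1/4 = 323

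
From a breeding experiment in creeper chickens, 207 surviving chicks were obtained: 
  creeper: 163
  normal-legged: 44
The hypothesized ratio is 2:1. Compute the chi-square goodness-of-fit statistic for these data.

The 2:1 ratio has 3 parts, so with N = 207 the expected counts are:
  creeper: 207 × 2/3 = 138
  normal-legged: 207 × 1/3 = 69
χ² = Σ (O − E)² / E
  creeper: (163 − 138)² / 138 = 4.5290
  normal-legged: (44 − 69)² / 69 = 9.0580
χ² = 4.5290 + 9.0580 = 13.587

13.587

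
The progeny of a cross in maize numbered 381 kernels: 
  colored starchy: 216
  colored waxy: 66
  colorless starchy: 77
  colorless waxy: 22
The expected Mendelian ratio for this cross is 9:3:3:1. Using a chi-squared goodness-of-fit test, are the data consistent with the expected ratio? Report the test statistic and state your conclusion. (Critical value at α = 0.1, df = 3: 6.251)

Under the 9:3:3:1 hypothesis (Σ ratio = 16, N = 381):
  colored starchy: 381 × 9/16 = 214.3125
  colored waxy: 381 × 3/16 = 71.4375
  colorless starchy: 381 × 3/16 = 71.4375
  colorless waxy: 381 × 1/16 = 23.8125
χ² = Σ (O − E)² / E
  colored starchy: (216 − 214.3125)² / 214.3125 = 0.0133
  colored waxy: (66 − 71.4375)² / 71.4375 = 0.4139
  colorless starchy: (77 − 71.4375)² / 71.4375 = 0.4331
  colorless waxy: (22 − 23.8125)² / 23.8125 = 0.1380
χ² = 0.0133 + 0.4139 + 0.4331 + 0.1380 = 0.9983 ≈ 0.998
Degrees of freedom = 4 − 1 = 3; critical value at α = 0.1 is 6.251.
Since 0.998 < 6.251, we fail to reject the null hypothesis — the data are consistent with the 9:3:3:1 ratio.

0.998; consistent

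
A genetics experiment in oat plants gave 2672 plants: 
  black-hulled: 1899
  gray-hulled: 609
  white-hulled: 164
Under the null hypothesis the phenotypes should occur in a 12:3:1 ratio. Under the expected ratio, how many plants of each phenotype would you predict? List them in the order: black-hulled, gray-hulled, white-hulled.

Total ratio parts = 16. Expected numbers out of 2672:
  black-hulled: 2672 × 12/16 = 2004
  gray-hulled: 2672 × 3/16 = 501
  white-hulled: 2672 × 1/16 = 167

2004, 501, 167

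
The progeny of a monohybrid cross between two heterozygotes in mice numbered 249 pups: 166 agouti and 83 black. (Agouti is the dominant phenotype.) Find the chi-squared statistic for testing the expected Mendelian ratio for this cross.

9.222

For a monohybrid cross between heterozygotes with complete dominance, the expected phenotypic ratio is 3:1.
Total ratio parts = 4. Expected numbers out of 249:
  agouti: 249 × 3/4 = 186.75
  black: 249 × 1/4 = 62.25
χ² = Σ (O − E)² / E
  agouti: (166 − 186.75)² / 186.75 = 2.3056
  black: (83 − 62.25)² / 62.25 = 6.9167
χ² = 2.3056 + 6.9167 = 9.2223 ≈ 9.222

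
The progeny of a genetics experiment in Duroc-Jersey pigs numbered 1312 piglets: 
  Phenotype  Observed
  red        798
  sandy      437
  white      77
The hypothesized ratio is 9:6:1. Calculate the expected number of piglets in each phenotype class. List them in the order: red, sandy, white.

Total ratio parts = 16. Expected numbers out of 1312:
  red: 1312 × 9/16 = 738
  sandy: 1312 × 6/16 = 492
  white: 1312 × 1/16 = 82

738, 492, 82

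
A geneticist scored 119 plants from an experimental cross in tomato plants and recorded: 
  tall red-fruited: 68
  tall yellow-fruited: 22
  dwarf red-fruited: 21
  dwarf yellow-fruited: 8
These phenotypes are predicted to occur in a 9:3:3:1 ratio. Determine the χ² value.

0.141

Total ratio parts = 16. Expected numbers out of 119:
  tall red-fruited: 119 × 9/16 = 66.9375
  tall yellow-fruited: 119 × 3/16 = 22.3125
  dwarf red-fruited: 119 × 3/16 = 22.3125
  dwarf yellow-fruited: 119 × 1/16 = 7.4375
χ² = Σ (O − E)² / E
  tall red-fruited: (68 − 66.9375)² / 66.9375 = 0.0169
  tall yellow-fruited: (22 − 22.3125)² / 22.3125 = 0.0044
  dwarf red-fruited: (21 − 22.3125)² / 22.3125 = 0.0772
  dwarf yellow-fruited: (8 − 7.4375)² / 7.4375 = 0.0425
χ² = 0.0169 + 0.0044 + 0.0772 + 0.0425 = 0.141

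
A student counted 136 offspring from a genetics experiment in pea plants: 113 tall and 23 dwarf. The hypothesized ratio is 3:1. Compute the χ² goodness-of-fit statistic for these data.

Expected counts for N = 136 under a 3:1 ratio (total parts = 4):
  tall: 136 × 3/4 = 102
  dwarf: 136 × 1/4 = 34
χ² = Σ (O − E)² / E
  tall: (113 − 102)² / 102 = 1.1863
  dwarf: (23 − 34)² / 34 = 3.5588
χ² = 1.1863 + 3.5588 = 4.7451 ≈ 4.745

4.745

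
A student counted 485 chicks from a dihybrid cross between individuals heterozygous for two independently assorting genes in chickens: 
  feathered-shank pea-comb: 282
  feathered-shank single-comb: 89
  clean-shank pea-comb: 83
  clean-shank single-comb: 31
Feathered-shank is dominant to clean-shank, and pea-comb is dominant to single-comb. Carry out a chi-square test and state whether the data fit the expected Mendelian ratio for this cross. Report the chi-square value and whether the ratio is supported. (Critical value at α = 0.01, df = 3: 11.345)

A dihybrid F₂ with independent assortment and complete dominance at both loci gives a 9:3:3:1 phenotypic ratio.
The 9:3:3:1 ratio has 16 parts, so with N = 485 the expected counts are:
  feathered-shank pea-comb: 485 × 9/16 = 272.8125
  feathered-shank single-comb: 485 × 3/16 = 90.9375
  clean-shank pea-comb: 485 × 3/16 = 90.9375
  clean-shank single-comb: 485 × 1/16 = 30.3125
χ² = Σ (O − E)² / E
  feathered-shank pea-comb: (282 − 272.8125)² / 272.8125 = 0.3094
  feathered-shank single-comb: (89 − 90.9375)² / 90.9375 = 0.0413
  clean-shank pea-comb: (83 − 90.9375)² / 90.9375 = 0.6928
  clean-shank single-comb: (31 − 30.3125)² / 30.3125 = 0.0156
χ² = 0.3094 + 0.0413 + 0.6928 + 0.0156 = 1.0591 ≈ 1.059
Degrees of freedom = 4 − 1 = 3; critical value at α = 0.01 is 11.345.
Since 1.059 < 11.345, we fail to reject the null hypothesis — the data are consistent with the 9:3:3:1 ratio.

1.059; consistent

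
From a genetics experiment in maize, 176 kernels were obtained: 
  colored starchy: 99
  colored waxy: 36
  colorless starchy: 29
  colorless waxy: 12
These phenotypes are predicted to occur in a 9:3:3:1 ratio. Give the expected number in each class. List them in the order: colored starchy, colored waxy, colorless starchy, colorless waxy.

99, 33, 33, 11

Under the 9:3:3:1 hypothesis (Σ ratio = 16, N = 176):
  colored starchy: 176 × 9/16 = 99
  colored waxy: 176 × 3/16 = 33
  colorless starchy: 176 × 3/16 = 33
  colorless waxy: 176 × 1/16 = 11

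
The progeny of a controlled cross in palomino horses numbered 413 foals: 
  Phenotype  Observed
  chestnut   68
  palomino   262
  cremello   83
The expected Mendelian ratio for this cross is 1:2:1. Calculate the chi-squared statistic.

30.923

Under the 1:2:1 hypothesis (Σ ratio = 4, N = 413):
  chestnut: 413 × 1/4 = 103.25
  palomino: 413 × 2/4 = 206.5
  cremello: 413 × 1/4 = 103.25
χ² = Σ (O − E)² / E
  chestnut: (68 − 103.25)² / 103.25 = 12.0345
  palomino: (262 − 206.5)² / 206.5 = 14.9165
  cremello: (83 − 103.25)² / 103.25 = 3.9715
χ² = 12.0345 + 14.9165 + 3.9715 = 30.9225 ≈ 30.923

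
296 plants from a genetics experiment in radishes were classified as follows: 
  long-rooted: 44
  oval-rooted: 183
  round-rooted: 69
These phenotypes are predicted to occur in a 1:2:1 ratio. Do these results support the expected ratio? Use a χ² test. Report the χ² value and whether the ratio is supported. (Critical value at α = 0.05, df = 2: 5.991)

Expected counts for N = 296 under a 1:2:1 ratio (total parts = 4):
  long-rooted: 296 × 1/4 = 74
  oval-rooted: 296 × 2/4 = 148
  round-rooted: 296 × 1/4 = 74
χ² = Σ (O − E)² / E
  long-rooted: (44 − 74)² / 74 = 12.1622
  oval-rooted: (183 − 148)² / 148 = 8.2770
  round-rooted: (69 − 74)² / 74 = 0.3378
χ² = 12.1622 + 8.2770 + 0.3378 = 20.777
Degrees of freedom = 3 − 1 = 2; critical value at α = 0.05 is 5.991.
Since 20.777 > 5.991, we reject the null hypothesis — the data do not fit the 1:2:1 ratio.

20.777; not consistent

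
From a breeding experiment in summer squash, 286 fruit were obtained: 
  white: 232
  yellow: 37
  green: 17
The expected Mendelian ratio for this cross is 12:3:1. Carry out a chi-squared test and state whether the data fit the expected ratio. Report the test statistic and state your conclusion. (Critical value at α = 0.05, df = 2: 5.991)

Total ratio parts = 16. Expected numbers out of 286:
  white: 286 × 12/16 = 214.5
  yellow: 286 × 3/16 = 53.625
  green: 286 × 1/16 = 17.875
χ² = Σ (O − E)² / E
  white: (232 − 214.5)² / 214.5 = 1.4277
  yellow: (37 − 53.625)² / 53.625 = 5.1541
  green: (17 − 17.875)² / 17.875 = 0.0428
χ² = 1.4277 + 5.1541 + 0.0428 = 6.6246 ≈ 6.625
Degrees of freedom = 3 − 1 = 2; critical value at α = 0.05 is 5.991.
Since 6.625 > 5.991, we reject the null hypothesis — the data do not fit the 12:3:1 ratio.

6.625; not consistent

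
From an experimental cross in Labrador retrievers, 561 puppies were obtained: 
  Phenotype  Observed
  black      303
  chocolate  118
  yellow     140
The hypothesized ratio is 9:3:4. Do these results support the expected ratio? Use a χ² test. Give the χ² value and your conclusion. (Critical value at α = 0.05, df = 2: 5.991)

2.061; consistent

Expected counts for N = 561 under a 9:3:4 ratio (total parts = 16):
  black: 561 × 9/16 = 315.5625
  chocolate: 561 × 3/16 = 105.1875
  yellow: 561 × 4/16 = 140.25
χ² = Σ (O − E)² / E
  black: (303 − 315.5625)² / 315.5625 = 0.5001
  chocolate: (118 − 105.1875)² / 105.1875 = 1.5606
  yellow: (140 − 140.25)² / 140.25 = 0.0004
χ² = 0.5001 + 1.5606 + 0.0004 = 2.0611 ≈ 2.061
Degrees of freedom = 3 − 1 = 2; critical value at α = 0.05 is 5.991.
Since 2.061 < 5.991, we fail to reject the null hypothesis — the data are consistent with the 9:3:4 ratio.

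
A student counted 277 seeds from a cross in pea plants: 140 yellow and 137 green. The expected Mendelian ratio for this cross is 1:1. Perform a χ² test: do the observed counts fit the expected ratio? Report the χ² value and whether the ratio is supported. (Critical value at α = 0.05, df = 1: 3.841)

Under the 1:1 hypothesis (Σ ratio = 2, N = 277):
  yellow: 277 × 1/2 = 138.5
  green: 277 × 1/2 = 138.5
χ² = Σ (O − E)² / E
  yellow: (140 − 138.5)² / 138.5 = 0.0162
  green: (137 − 138.5)² / 138.5 = 0.0162
χ² = 0.0162 + 0.0162 = 0.0324 ≈ 0.032
Degrees of freedom = 2 − 1 = 1; critical value at α = 0.05 is 3.841.
Since 0.032 < 3.841, we fail to reject the null hypothesis — the data are consistent with the 1:1 ratio.

0.032; consistent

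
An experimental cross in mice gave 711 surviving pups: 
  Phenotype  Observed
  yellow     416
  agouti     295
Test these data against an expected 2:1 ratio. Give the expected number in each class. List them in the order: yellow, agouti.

474, 237

Total ratio parts = 3. Expected numbers out of 711:
  yellow: 711 × 2/3 = 474
  agouti: 711 × 1/3 = 237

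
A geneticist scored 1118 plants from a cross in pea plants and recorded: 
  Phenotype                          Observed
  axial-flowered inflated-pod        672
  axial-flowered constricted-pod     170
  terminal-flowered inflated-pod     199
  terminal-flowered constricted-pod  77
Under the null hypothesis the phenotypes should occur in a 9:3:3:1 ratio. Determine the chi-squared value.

The 9:3:3:1 ratio has 16 parts, so with N = 1118 the expected counts are:
  axial-flowered inflated-pod: 1118 × 9/16 = 628.875
  axial-flowered constricted-pod: 1118 × 3/16 = 209.625
  terminal-flowered inflated-pod: 1118 × 3/16 = 209.625
  terminal-flowered constricted-pod: 1118 × 1/16 = 69.875
χ² = Σ (O − E)² / E
  axial-flowered inflated-pod: (672 − 628.875)² / 628.875 = 2.9573
  axial-flowered constricted-pod: (170 − 209.625)² / 209.625 = 7.4902
  terminal-flowered inflated-pod: (199 − 209.625)² / 209.625 = 0.5385
  terminal-flowered constricted-pod: (77 − 69.875)² / 69.875 = 0.7265
χ² = 2.9573 + 7.4902 + 0.5385 + 0.7265 = 11.7125 ≈ 11.713

11.713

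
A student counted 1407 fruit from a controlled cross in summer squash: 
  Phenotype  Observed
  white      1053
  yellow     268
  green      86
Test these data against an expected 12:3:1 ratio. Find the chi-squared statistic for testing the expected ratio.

0.114

Expected counts for N = 1407 under a 12:3:1 ratio (total parts = 16):
  white: 1407 × 12/16 = 1055.25
  yellow: 1407 × 3/16 = 263.8125
  green: 1407 × 1/16 = 87.9375
χ² = Σ (O − E)² / E
  white: (1053 − 1055.25)² / 1055.25 = 0.0048
  yellow: (268 − 263.8125)² / 263.8125 = 0.0665
  green: (86 − 87.9375)² / 87.9375 = 0.0427
χ² = 0.0048 + 0.0665 + 0.0427 = 0.114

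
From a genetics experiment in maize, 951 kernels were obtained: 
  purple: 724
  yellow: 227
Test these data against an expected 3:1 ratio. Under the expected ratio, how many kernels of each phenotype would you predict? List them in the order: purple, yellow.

713.25, 237.75

The 3:1 ratio has 4 parts, so with N = 951 the expected counts are:
  purple: 951 × 3/4 = 713.25
  yellow: 951 × 1/4 = 237.75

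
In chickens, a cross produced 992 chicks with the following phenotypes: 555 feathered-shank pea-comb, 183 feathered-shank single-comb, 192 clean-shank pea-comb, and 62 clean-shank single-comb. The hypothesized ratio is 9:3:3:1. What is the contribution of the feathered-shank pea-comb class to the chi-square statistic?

0.016

The 9:3:3:1 ratio has 16 parts, so with N = 992 the expected counts are:
  feathered-shank pea-comb: 992 × 9/16 = 558
  feathered-shank single-comb: 992 × 3/16 = 186
  clean-shank pea-comb: 992 × 3/16 = 186
  clean-shank single-comb: 992 × 1/16 = 62
Contribution of feathered-shank pea-comb: (555 − 558)² / 558 = 0.0161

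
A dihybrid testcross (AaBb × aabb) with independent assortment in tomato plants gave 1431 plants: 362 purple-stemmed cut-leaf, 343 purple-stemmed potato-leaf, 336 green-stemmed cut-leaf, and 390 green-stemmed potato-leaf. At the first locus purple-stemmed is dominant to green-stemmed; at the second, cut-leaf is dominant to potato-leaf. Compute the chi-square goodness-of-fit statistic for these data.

A dihybrid testcross with independent assortment gives a 1:1:1:1 ratio.
Under the 1:1:1:1 hypothesis (Σ ratio = 4, N = 1431):
  purple-stemmed cut-leaf: 1431 × 1/4 = 357.75
  purple-stemmed potato-leaf: 1431 × 1/4 = 357.75
  green-stemmed cut-leaf: 1431 × 1/4 = 357.75
  green-stemmed potato-leaf: 1431 × 1/4 = 357.75
χ² = Σ (O − E)² / E
  purple-stemmed cut-leaf: (362 − 357.75)² / 357.75 = 0.0505
  purple-stemmed potato-leaf: (343 − 357.75)² / 357.75 = 0.6081
  green-stemmed cut-leaf: (336 − 357.75)² / 357.75 = 1.3223
  green-stemmed potato-leaf: (390 − 357.75)² / 357.75 = 2.9072
χ² = 0.0505 + 0.6081 + 1.3223 + 2.9072 = 4.8881 ≈ 4.888

4.888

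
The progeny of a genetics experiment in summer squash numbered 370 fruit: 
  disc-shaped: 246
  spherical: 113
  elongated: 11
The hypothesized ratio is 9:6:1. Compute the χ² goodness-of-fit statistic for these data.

Under the 9:6:1 hypothesis (Σ ratio = 16, N = 370):
  disc-shaped: 370 × 9/16 = 208.125
  spherical: 370 × 6/16 = 138.75
  elongated: 370 × 1/16 = 23.125
χ² = Σ (O − E)² / E
  disc-shaped: (246 − 208.125)² / 208.125 = 6.8926
  spherical: (113 − 138.75)² / 138.75 = 4.7788
  elongated: (11 − 23.125)² / 23.125 = 6.3574
χ² = 6.8926 + 4.7788 + 6.3574 = 18.0288 ≈ 18.029

18.029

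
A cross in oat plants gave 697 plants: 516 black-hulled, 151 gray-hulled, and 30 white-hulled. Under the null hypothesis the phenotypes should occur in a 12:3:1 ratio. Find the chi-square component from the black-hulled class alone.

The 12:3:1 ratio has 16 parts, so with N = 697 the expected counts are:
  black-hulled: 697 × 12/16 = 522.75
  gray-hulled: 697 × 3/16 = 130.6875
  white-hulled: 697 × 1/16 = 43.5625
Contribution of black-hulled: (516 − 522.75)² / 522.75 = 0.0872

0.087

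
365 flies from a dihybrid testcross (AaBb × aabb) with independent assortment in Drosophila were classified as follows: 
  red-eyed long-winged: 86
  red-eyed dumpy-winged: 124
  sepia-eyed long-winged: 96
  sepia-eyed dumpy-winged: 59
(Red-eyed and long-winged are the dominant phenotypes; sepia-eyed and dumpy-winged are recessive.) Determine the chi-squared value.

A dihybrid testcross with independent assortment gives a 1:1:1:1 ratio.
The 1:1:1:1 ratio has 4 parts, so with N = 365 the expected counts are:
  red-eyed long-winged: 365 × 1/4 = 91.25
  red-eyed dumpy-winged: 365 × 1/4 = 91.25
  sepia-eyed long-winged: 365 × 1/4 = 91.25
  sepia-eyed dumpy-winged: 365 × 1/4 = 91.25
χ² = Σ (O − E)² / E
  red-eyed long-winged: (86 − 91.25)² / 91.25 = 0.3021
  red-eyed dumpy-winged: (124 − 91.25)² / 91.25 = 11.7541
  sepia-eyed long-winged: (96 − 91.25)² / 91.25 = 0.2473
  sepia-eyed dumpy-winged: (59 − 91.25)² / 91.25 = 11.3979
χ² = 0.3021 + 11.7541 + 0.2473 + 11.3979 = 23.7014 ≈ 23.701

23.701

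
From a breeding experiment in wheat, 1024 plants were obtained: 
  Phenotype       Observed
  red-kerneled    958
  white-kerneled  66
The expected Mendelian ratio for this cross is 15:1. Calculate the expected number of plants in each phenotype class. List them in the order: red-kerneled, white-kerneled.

The 15:1 ratio has 16 parts, so with N = 1024 the expected counts are:
  red-kerneled: 1024 × 15/16 = 960
  white-kerneled: 1024 × 1/16 = 64

960, 64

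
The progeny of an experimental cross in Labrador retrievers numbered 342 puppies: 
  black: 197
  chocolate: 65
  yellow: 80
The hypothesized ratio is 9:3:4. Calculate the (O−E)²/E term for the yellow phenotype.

0.354

Total ratio parts = 16. Expected numbers out of 342:
  black: 342 × 9/16 = 192.375
  chocolate: 342 × 3/16 = 64.125
  yellow: 342 × 4/16 = 85.5
Contribution of yellow: (80 − 85.5)² / 85.5 = 0.3538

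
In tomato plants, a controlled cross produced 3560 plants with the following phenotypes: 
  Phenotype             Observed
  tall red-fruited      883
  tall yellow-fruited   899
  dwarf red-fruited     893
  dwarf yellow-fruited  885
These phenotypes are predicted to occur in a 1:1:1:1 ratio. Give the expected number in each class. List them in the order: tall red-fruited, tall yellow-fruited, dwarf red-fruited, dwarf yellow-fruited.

890, 890, 890, 890

Expected counts for N = 3560 under a 1:1:1:1 ratio (total parts = 4):
  tall red-fruited: 3560 × 1/4 = 890
  tall yellow-fruited: 3560 × 1/4 = 890
  dwarf red-fruited: 3560 × 1/4 = 890
  dwarf yellow-fruited: 3560 × 1/4 = 890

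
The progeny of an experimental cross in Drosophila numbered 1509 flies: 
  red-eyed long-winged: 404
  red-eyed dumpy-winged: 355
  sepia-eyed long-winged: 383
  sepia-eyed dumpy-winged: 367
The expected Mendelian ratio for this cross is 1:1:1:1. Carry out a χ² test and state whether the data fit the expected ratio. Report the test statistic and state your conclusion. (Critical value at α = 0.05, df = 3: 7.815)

Under the 1:1:1:1 hypothesis (Σ ratio = 4, N = 1509):
  red-eyed long-winged: 1509 × 1/4 = 377.25
  red-eyed dumpy-winged: 1509 × 1/4 = 377.25
  sepia-eyed long-winged: 1509 × 1/4 = 377.25
  sepia-eyed dumpy-winged: 1509 × 1/4 = 377.25
χ² = Σ (O − E)² / E
  red-eyed long-winged: (404 − 377.25)² / 377.25 = 1.8968
  red-eyed dumpy-winged: (355 − 377.25)² / 377.25 = 1.3123
  sepia-eyed long-winged: (383 − 377.25)² / 377.25 = 0.0876
  sepia-eyed dumpy-winged: (367 − 377.25)² / 377.25 = 0.2785
χ² = 1.8968 + 1.3123 + 0.0876 + 0.2785 = 3.5752 ≈ 3.575
Degrees of freedom = 4 − 1 = 3; critical value at α = 0.05 is 7.815.
Since 3.575 < 7.815, we fail to reject the null hypothesis — the data are consistent with the 1:1:1:1 ratio.

3.575; consistent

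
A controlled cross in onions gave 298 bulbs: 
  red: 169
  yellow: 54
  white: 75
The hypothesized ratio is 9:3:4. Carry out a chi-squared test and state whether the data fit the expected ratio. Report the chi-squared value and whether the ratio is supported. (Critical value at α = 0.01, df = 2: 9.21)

0.078; consistent

Under the 9:3:4 hypothesis (Σ ratio = 16, N = 298):
  red: 298 × 9/16 = 167.625
  yellow: 298 × 3/16 = 55.875
  white: 298 × 4/16 = 74.5
χ² = Σ (O − E)² / E
  red: (169 − 167.625)² / 167.625 = 0.0113
  yellow: (54 − 55.875)² / 55.875 = 0.0629
  white: (75 − 74.5)² / 74.5 = 0.0034
χ² = 0.0113 + 0.0629 + 0.0034 = 0.0776 ≈ 0.078
Degrees of freedom = 3 − 1 = 2; critical value at α = 0.01 is 9.21.
Since 0.078 < 9.21, we fail to reject the null hypothesis — the data are consistent with the 9:3:4 ratio.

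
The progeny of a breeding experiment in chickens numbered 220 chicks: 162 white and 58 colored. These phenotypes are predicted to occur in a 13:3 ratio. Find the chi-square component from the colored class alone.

6.802

Under the 13:3 hypothesis (Σ ratio = 16, N = 220):
  white: 220 × 13/16 = 178.75
  colored: 220 × 3/16 = 41.25
Contribution of colored: (58 − 41.25)² / 41.25 = 6.8015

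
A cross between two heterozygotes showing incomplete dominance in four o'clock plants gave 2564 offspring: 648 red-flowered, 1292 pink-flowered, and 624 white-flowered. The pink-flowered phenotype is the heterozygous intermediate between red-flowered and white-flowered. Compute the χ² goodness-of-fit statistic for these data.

With incomplete dominance, a heterozygote × heterozygote cross gives a 1:2:1 phenotypic ratio.
Total ratio parts = 4. Expected numbers out of 2564:
  red-flowered: 2564 × 1/4 = 641
  pink-flowered: 2564 × 2/4 = 1282
  white-flowered: 2564 × 1/4 = 641
χ² = Σ (O − E)² / E
  red-flowered: (648 − 641)² / 641 = 0.0764
  pink-flowered: (1292 − 1282)² / 1282 = 0.0780
  white-flowered: (624 − 641)² / 641 = 0.4509
χ² = 0.0764 + 0.0780 + 0.4509 = 0.6053 ≈ 0.605

0.605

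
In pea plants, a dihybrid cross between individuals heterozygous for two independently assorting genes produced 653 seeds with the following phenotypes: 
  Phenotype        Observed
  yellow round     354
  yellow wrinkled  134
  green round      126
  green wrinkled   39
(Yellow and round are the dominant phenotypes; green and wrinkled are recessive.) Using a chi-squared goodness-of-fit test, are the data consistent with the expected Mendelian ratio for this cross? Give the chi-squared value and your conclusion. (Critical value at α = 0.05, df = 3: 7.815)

1.759; consistent

A dihybrid F₂ with independent assortment and complete dominance at both loci gives a 9:3:3:1 phenotypic ratio.
Under the 9:3:3:1 hypothesis (Σ ratio = 16, N = 653):
  yellow round: 653 × 9/16 = 367.3125
  yellow wrinkled: 653 × 3/16 = 122.4375
  green round: 653 × 3/16 = 122.4375
  green wrinkled: 653 × 1/16 = 40.8125
χ² = Σ (O − E)² / E
  yellow round: (354 − 367.3125)² / 367.3125 = 0.4825
  yellow wrinkled: (134 − 122.4375)² / 122.4375 = 1.0919
  green round: (126 − 122.4375)² / 122.4375 = 0.1037
  green wrinkled: (39 − 40.8125)² / 40.8125 = 0.0805
χ² = 0.4825 + 1.0919 + 0.1037 + 0.0805 = 1.7586 ≈ 1.759
Degrees of freedom = 4 − 1 = 3; critical value at α = 0.05 is 7.815.
Since 1.759 < 7.815, we fail to reject the null hypothesis — the data are consistent with the 9:3:3:1 ratio.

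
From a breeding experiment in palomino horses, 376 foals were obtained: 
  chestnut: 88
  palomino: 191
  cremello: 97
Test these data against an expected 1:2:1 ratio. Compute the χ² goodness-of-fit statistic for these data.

0.527

Expected counts for N = 376 under a 1:2:1 ratio (total parts = 4):
  chestnut: 376 × 1/4 = 94
  palomino: 376 × 2/4 = 188
  cremello: 376 × 1/4 = 94
χ² = Σ (O − E)² / E
  chestnut: (88 − 94)² / 94 = 0.3830
  palomino: (191 − 188)² / 188 = 0.0479
  cremello: (97 − 94)² / 94 = 0.0957
χ² = 0.3830 + 0.0479 + 0.0957 = 0.5266 ≈ 0.527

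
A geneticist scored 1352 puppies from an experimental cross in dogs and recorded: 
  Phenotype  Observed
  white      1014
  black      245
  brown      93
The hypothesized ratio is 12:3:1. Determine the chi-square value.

1.140

Total ratio parts = 16. Expected numbers out of 1352:
  white: 1352 × 12/16 = 1014
  black: 1352 × 3/16 = 253.5
  brown: 1352 × 1/16 = 84.5
χ² = Σ (O − E)² / E
  white: (1014 − 1014)² / 1014 = 0.0000
  black: (245 − 253.5)² / 253.5 = 0.2850
  brown: (93 − 84.5)² / 84.5 = 0.8550
χ² = 0.0000 + 0.2850 + 0.8550 = 1.140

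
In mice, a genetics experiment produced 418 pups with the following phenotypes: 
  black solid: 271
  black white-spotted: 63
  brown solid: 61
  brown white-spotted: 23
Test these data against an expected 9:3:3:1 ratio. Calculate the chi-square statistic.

Total ratio parts = 16. Expected numbers out of 418:
  black solid: 418 × 9/16 = 235.125
  black white-spotted: 418 × 3/16 = 78.375
  brown solid: 418 × 3/16 = 78.375
  brown white-spotted: 418 × 1/16 = 26.125
χ² = Σ (O − E)² / E
  black solid: (271 − 235.125)² / 235.125 = 5.4738
  black white-spotted: (63 − 78.375)² / 78.375 = 3.0161
  brown solid: (61 − 78.375)² / 78.375 = 3.8519
  brown white-spotted: (23 − 26.125)² / 26.125 = 0.3738
χ² = 5.4738 + 3.0161 + 3.8519 + 0.3738 = 12.7156 ≈ 12.716

12.716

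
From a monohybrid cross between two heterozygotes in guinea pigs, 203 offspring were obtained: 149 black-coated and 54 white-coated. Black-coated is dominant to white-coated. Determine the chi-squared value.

0.278

For a monohybrid cross between heterozygotes with complete dominance, the expected phenotypic ratio is 3:1.
Expected counts for N = 203 under a 3:1 ratio (total parts = 4):
  black-coated: 203 × 3/4 = 152.25
  white-coated: 203 × 1/4 = 50.75
χ² = Σ (O − E)² / E
  black-coated: (149 − 152.25)² / 152.25 = 0.0694
  white-coated: (54 − 50.75)² / 50.75 = 0.2081
χ² = 0.0694 + 0.2081 = 0.2775 ≈ 0.278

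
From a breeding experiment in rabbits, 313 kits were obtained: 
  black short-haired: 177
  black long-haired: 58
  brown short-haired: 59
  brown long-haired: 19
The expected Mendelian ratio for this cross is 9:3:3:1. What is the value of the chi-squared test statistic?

Expected counts for N = 313 under a 9:3:3:1 ratio (total parts = 16):
  black short-haired: 313 × 9/16 = 176.0625
  black long-haired: 313 × 3/16 = 58.6875
  brown short-haired: 313 × 3/16 = 58.6875
  brown long-haired: 313 × 1/16 = 19.5625
χ² = Σ (O − E)² / E
  black short-haired: (177 − 176.0625)² / 176.0625 = 0.0050
  black long-haired: (58 − 58.6875)² / 58.6875 = 0.0081
  brown short-haired: (59 − 58.6875)² / 58.6875 = 0.0017
  brown long-haired: (19 − 19.5625)² / 19.5625 = 0.0162
χ² = 0.0050 + 0.0081 + 0.0017 + 0.0162 = 0.031

0.031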